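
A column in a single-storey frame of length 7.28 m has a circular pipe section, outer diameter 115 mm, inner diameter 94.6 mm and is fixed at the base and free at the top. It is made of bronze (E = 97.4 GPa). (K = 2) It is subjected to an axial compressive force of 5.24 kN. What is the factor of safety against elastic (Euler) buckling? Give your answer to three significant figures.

n ≈ 4.03

d_o = 115 mm, d_i = 94.6 mm
I = π(d_o⁴ − d_i⁴)/64 = π(115⁴ − 94.60⁴)/64 = 4.654×10^6 mm⁴
I = 4.654×10^6 mm⁴ = 4.654×10^-6 m⁴
Effective length L_e = K·L = 2 × 7.28 = 14.56 m
P_cr = π²EI / L_e² = π² × 97.4×10⁹ × 4.654×10^-6 / 14.56² = 2.110×10^4 N
Factor of safety n = P_cr / P = 21.104 / 5.24 = 4.03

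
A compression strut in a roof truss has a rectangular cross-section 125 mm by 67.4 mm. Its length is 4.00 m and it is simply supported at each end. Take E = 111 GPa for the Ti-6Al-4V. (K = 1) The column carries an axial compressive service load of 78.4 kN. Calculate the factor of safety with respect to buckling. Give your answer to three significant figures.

Buckling occurs about the weak axis: I_min = h·b³/12 with b = 67.4 mm (the shorter side).
I_min = 125×67.4³/12 = 3.189×10^6 mm⁴
I = 3.189×10^6 mm⁴ = 3.189×10^-6 m⁴
Effective length L_e = K·L = 1 × 4.00 = 4.000 m
P_cr = π²EI / L_e² = π² × 111×10⁹ × 3.189×10^-6 / 4.000² = 2.184×10^5 N
Factor of safety n = P_cr / P = 218.38 / 78.4 = 2.79

n ≈ 2.79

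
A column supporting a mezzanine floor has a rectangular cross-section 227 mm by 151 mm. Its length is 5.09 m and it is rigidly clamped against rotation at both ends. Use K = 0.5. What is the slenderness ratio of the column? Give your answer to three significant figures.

λ ≈ 58.4

For a rectangle r_min = b/√12 = 151/√12 = 43.59 mm
L_e = K·L = 0.5 × 5.09 m = 2.545 m = 2545.0 mm
λ = L_e / r_min = 2545.0 / 43.59 = 58.4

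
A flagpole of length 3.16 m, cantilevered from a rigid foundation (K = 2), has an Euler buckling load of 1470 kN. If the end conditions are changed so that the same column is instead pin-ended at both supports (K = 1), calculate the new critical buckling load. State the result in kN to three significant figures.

P_cr ∝ 1/K², so P_cr,new = P_cr,old × (K_old/K_new)² = 1470 × (2/1)²
= 1470 × 4.000 = 5880 kN

P_cr ≈ 5880 kN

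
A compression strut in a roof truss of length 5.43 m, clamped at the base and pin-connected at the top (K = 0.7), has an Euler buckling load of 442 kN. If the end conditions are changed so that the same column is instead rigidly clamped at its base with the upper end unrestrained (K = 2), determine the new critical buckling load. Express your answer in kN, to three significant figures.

P_cr ∝ 1/K², so P_cr,new = P_cr,old × (K_old/K_new)² = 442 × (0.7/2)²
= 442 × 0.1225 = 54.1 kN

P_cr ≈ 54.1 kN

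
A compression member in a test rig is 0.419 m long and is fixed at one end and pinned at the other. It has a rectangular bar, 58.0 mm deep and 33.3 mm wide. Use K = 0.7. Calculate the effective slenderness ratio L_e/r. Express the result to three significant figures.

λ ≈ 30.5

For a rectangle r_min = b/√12 = 33.3/√12 = 9.613 mm
L_e = K·L = 0.7 × 0.419 m = 0.2933 m = 293.30 mm
λ = L_e / r_min = 293.30 / 9.613 = 30.5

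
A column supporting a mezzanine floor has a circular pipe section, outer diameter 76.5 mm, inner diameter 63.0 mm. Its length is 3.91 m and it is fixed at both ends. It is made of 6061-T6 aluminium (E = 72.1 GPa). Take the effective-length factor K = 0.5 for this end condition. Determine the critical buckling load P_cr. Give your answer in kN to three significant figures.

P_cr ≈ 169 kN

d_o = 76.5 mm, d_i = 63.0 mm
I = π(d_o⁴ − d_i⁴)/64 = π(76.5⁴ − 63.00⁴)/64 = 9.079×10^5 mm⁴
I = 9.079×10^5 mm⁴ = 9.079×10^-7 m⁴
Effective length L_e = K·L = 0.5 × 3.91 = 1.955 m
P_cr = π²EI / L_e² = π² × 72.1×10⁹ × 9.079×10^-7 / 1.955² = 1.690×10^5 N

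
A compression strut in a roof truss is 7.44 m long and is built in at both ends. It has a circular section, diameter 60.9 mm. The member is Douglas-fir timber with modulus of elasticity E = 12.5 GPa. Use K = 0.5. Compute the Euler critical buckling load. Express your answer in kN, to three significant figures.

I = πd⁴/64 = π×60.9⁴/64 = 6.752×10^5 mm⁴
I = 6.752×10^5 mm⁴ = 6.752×10^-7 m⁴
Effective length L_e = K·L = 0.5 × 7.44 = 3.720 m
P_cr = π²EI / L_e² = π² × 12.5×10⁹ × 6.752×10^-7 / 3.720² = 6.020×10^3 N

P_cr ≈ 6.02 kN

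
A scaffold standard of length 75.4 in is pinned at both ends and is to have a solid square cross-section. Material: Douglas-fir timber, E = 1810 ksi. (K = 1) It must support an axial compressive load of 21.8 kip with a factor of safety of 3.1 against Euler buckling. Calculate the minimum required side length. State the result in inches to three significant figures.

a ≈ 4.01 in

Required P_cr = n·P = 3.1 × 21.8 = 67.58 kip
L_e = K·L = 1 × 75.4 = 75.40 in
Required I = P_cr·L_e²/(π²E) = 6.758×10^4 × 75.40² / (π² × 1.81×10^6) = 21.51 in⁴
Solid square: I = a⁴/12  ⇒  a = (12I)^(1/4) = (12×21.51)^(1/4) = 4.01 in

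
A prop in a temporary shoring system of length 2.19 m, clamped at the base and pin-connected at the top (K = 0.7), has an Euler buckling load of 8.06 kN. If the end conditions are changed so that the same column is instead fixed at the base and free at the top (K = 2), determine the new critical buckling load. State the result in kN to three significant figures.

P_cr ≈ 0.987 kN

P_cr ∝ 1/K², so P_cr,new = P_cr,old × (K_old/K_new)² = 8.06 × (0.7/2)²
= 8.06 × 0.1225 = 0.987 kN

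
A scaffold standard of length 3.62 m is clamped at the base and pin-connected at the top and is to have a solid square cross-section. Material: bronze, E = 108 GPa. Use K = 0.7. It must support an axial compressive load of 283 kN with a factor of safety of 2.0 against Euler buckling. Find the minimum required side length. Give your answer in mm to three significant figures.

Required P_cr = n·P = 2.0 × 283 = 566.0 kN
L_e = K·L = 0.7 × 3.62 = 2.534 m
Required I = P_cr·L_e²/(π²E) = 5.660×10^5 × 2.534² / (π² × 1.08×10^11) = 3.410×10^-6 m⁴
I_req = 3.410×10^6 mm⁴
Solid square: I = a⁴/12  ⇒  a = (12I)^(1/4) = (12×3.410×10^6)^(1/4) = 80.0 mm

a ≈ 80.0 mm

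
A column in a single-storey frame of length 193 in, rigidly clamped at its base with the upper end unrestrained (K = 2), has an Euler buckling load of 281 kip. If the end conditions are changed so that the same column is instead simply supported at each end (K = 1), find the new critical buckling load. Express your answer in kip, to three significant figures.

P_cr ≈ 1120 kip

P_cr ∝ 1/K², so P_cr,new = P_cr,old × (K_old/K_new)² = 281 × (2/1)²
= 281 × 4.000 = 1120 kip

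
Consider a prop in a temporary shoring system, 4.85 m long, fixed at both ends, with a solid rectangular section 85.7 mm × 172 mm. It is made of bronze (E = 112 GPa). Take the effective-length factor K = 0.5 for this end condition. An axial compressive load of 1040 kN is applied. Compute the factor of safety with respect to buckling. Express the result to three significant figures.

n ≈ 1.63

Buckling occurs about the weak axis: I_min = h·b³/12 with b = 85.7 mm (the shorter side).
I_min = 172×85.7³/12 = 9.022×10^6 mm⁴
I = 9.022×10^6 mm⁴ = 9.022×10^-6 m⁴
Effective length L_e = K·L = 0.5 × 4.85 = 2.425 m
P_cr = π²EI / L_e² = π² × 112×10⁹ × 9.022×10^-6 / 2.425² = 1.696×10^6 N
Factor of safety n = P_cr / P = 1695.8 / 1040 = 1.63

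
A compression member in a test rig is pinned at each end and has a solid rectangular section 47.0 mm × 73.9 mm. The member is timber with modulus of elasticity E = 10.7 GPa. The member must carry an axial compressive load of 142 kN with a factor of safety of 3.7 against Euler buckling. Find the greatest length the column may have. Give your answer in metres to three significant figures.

L_max ≈ 0.358 m

Buckling occurs about the weak axis: I_min = h·b³/12 with b = 47.0 mm (the shorter side).
I_min = 73.9×47.0³/12 = 6.394×10^5 mm⁴
I = 6.394×10^-7 m⁴
Required critical load P_cr = n·P = 3.7 × 142 = 525.4 kN = 5.254×10^5 N
From P_cr = π²EI/(K·L)²:  L = (1/K)·√(π²EI/P_cr) = (1/1)·√(π²×1.07×10^10×6.394×10^-7/5.254×10^5)
L = 0.358 m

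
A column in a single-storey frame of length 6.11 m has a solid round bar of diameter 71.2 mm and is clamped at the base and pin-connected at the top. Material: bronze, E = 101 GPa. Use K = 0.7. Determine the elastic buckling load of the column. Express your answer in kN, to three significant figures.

I = πd⁴/64 = π×71.2⁴/64 = 1.262×10^6 mm⁴
I = 1.262×10^6 mm⁴ = 1.262×10^-6 m⁴
Effective length L_e = K·L = 0.7 × 6.11 = 4.277 m
P_cr = π²EI / L_e² = π² × 101×10⁹ × 1.262×10^-6 / 4.277² = 6.874×10^4 N

P_cr ≈ 68.7 kN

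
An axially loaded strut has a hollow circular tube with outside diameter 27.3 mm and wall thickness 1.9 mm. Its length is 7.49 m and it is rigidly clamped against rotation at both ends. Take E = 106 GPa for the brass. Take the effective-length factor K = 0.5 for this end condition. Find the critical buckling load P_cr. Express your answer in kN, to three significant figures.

P_cr ≈ 0.917 kN

Inner diameter d_i = 27.3 − 2×1.9 = 23.50 mm
I = π(d_o⁴ − d_i⁴)/64 = π(27.3⁴ − 23.50⁴)/64 = 1.230×10^4 mm⁴
I = 1.230×10^4 mm⁴ = 1.230×10^-8 m⁴
Effective length L_e = K·L = 0.5 × 7.49 = 3.745 m
P_cr = π²EI / L_e² = π² × 106×10⁹ × 1.230×10^-8 / 3.745² = 917.1 N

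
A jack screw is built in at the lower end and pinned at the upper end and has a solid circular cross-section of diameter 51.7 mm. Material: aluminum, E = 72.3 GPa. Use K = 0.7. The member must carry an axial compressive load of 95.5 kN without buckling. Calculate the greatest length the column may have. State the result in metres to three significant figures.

L_max ≈ 2.31 m

I = πd⁴/64 = π×51.7⁴/64 = 3.507×10^5 mm⁴
I = 3.507×10^-7 m⁴
At the buckling limit P_cr = P = 9.550×10^4 N
From P_cr = π²EI/(K·L)²:  L = (1/K)·√(π²EI/P_cr) = (1/0.7)·√(π²×7.23×10^10×3.507×10^-7/9.550×10^4)
L = 2.31 m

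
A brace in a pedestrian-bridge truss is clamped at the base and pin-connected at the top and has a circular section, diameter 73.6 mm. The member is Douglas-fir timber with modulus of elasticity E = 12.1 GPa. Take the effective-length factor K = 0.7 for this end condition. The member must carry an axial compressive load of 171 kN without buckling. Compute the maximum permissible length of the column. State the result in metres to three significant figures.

L_max ≈ 1.43 m

I = πd⁴/64 = π×73.6⁴/64 = 1.440×10^6 mm⁴
I = 1.440×10^-6 m⁴
At the buckling limit P_cr = P = 1.710×10^5 N
From P_cr = π²EI/(K·L)²:  L = (1/K)·√(π²EI/P_cr) = (1/0.7)·√(π²×1.21×10^10×1.440×10^-6/1.710×10^5)
L = 1.43 m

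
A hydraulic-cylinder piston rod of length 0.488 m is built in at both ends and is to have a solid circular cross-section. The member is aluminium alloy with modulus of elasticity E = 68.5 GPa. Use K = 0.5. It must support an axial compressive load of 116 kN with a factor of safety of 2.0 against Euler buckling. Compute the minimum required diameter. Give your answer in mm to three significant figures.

d ≈ 25.4 mm

Required P_cr = n·P = 2.0 × 116 = 232.0 kN
L_e = K·L = 0.5 × 0.488 = 0.2440 m
Required I = P_cr·L_e²/(π²E) = 2.320×10^5 × 0.2440² / (π² × 6.85×10^10) = 2.043×10^-8 m⁴
I_req = 2.043×10^4 mm⁴
Solid circle: I = πd⁴/64  ⇒  d = (64I/π)^(1/4) = (64×2.043×10^4/π)^(1/4) = 25.4 mm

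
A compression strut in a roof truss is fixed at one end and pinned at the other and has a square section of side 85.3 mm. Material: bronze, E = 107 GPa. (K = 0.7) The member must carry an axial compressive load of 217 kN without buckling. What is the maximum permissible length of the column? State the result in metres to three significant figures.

I = a⁴/12 = 85.3⁴/12 = 4.412×10^6 mm⁴
I = 4.412×10^-6 m⁴
At the buckling limit P_cr = P = 2.170×10^5 N
From P_cr = π²EI/(K·L)²:  L = (1/K)·√(π²EI/P_cr) = (1/0.7)·√(π²×1.07×10^11×4.412×10^-6/2.170×10^5)
L = 6.62 m

L_max ≈ 6.62 m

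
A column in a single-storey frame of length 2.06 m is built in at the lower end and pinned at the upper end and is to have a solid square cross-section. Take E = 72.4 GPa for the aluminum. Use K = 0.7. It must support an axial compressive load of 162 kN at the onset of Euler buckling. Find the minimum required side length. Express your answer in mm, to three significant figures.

L_e = K·L = 0.7 × 2.06 = 1.442 m
Required I = P_cr·L_e²/(π²E) = 1.620×10^5 × 1.442² / (π² × 7.24×10^10) = 4.714×10^-7 m⁴
I_req = 4.714×10^5 mm⁴
Solid square: I = a⁴/12  ⇒  a = (12I)^(1/4) = (12×4.714×10^5)^(1/4) = 48.8 mm

a ≈ 48.8 mm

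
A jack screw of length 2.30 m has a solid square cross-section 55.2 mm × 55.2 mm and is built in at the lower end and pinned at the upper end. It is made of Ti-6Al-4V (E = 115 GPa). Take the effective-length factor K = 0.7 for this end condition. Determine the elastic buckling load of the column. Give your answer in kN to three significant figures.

I = a⁴/12 = 55.2⁴/12 = 7.737×10^5 mm⁴
I = 7.737×10^5 mm⁴ = 7.737×10^-7 m⁴
Effective length L_e = K·L = 0.7 × 2.30 = 1.610 m
P_cr = π²EI / L_e² = π² × 115×10⁹ × 7.737×10^-7 / 1.610² = 3.388×10^5 N

P_cr ≈ 339 kN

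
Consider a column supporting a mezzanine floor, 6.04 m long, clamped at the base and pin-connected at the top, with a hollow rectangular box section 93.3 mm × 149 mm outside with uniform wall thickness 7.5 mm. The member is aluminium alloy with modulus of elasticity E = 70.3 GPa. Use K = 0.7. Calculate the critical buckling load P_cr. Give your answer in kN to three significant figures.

Inner dimensions: h_i = 149 − 2×7.5 = 134.0 mm, b_i = 93.3 − 2×7.5 = 78.30 mm
Weak-axis I_min = (h_o·b_o³ − h_i·b_i³)/12 with b_o = 93.3, b_i = 78.30 mm (shorter outer/inner sides).
I_min = (149×93.3³ − 134.0×78.30³)/12 = 4.724×10^6 mm⁴
I = 4.724×10^6 mm⁴ = 4.724×10^-6 m⁴
Effective length L_e = K·L = 0.7 × 6.04 = 4.228 m
P_cr = π²EI / L_e² = π² × 70.3×10⁹ × 4.724×10^-6 / 4.228² = 1.834×10^5 N

P_cr ≈ 183 kN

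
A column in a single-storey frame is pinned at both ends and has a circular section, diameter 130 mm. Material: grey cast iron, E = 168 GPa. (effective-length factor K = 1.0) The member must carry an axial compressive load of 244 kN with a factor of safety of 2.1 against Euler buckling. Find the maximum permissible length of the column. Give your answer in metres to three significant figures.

L_max ≈ 6.74 m

I = πd⁴/64 = π×130⁴/64 = 1.402×10^7 mm⁴
I = 1.402×10^-5 m⁴
Required critical load P_cr = n·P = 2.1 × 244 = 512.4 kN = 5.124×10^5 N
From P_cr = π²EI/(K·L)²:  L = (1/K)·√(π²EI/P_cr) = (1/1)·√(π²×1.68×10^11×1.402×10^-5/5.124×10^5)
L = 6.74 m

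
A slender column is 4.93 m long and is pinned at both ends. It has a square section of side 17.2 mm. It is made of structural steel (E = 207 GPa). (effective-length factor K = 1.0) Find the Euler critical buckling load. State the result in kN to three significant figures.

P_cr ≈ 0.613 kN

I = a⁴/12 = 17.2⁴/12 = 7.293×10^3 mm⁴
I = 7.293×10^3 mm⁴ = 7.293×10^-9 m⁴
Effective length L_e = K·L = 1 × 4.93 = 4.930 m
P_cr = π²EI / L_e² = π² × 207×10⁹ × 7.293×10^-9 / 4.930² = 613.1 N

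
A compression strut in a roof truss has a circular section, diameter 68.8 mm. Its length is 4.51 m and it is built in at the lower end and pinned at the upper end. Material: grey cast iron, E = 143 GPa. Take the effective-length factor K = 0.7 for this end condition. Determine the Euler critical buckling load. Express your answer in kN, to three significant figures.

P_cr ≈ 156 kN

I = πd⁴/64 = π×68.8⁴/64 = 1.100×10^6 mm⁴
I = 1.100×10^6 mm⁴ = 1.100×10^-6 m⁴
Effective length L_e = K·L = 0.7 × 4.51 = 3.157 m
P_cr = π²EI / L_e² = π² × 143×10⁹ × 1.100×10^-6 / 3.157² = 1.557×10^5 N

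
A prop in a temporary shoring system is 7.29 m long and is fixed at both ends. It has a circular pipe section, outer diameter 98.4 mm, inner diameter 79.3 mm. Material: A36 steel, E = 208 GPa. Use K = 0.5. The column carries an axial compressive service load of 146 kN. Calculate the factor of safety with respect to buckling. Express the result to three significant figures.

n ≈ 2.82

d_o = 98.4 mm, d_i = 79.3 mm
I = π(d_o⁴ − d_i⁴)/64 = π(98.4⁴ − 79.30⁴)/64 = 2.661×10^6 mm⁴
I = 2.661×10^6 mm⁴ = 2.661×10^-6 m⁴
Effective length L_e = K·L = 0.5 × 7.29 = 3.645 m
P_cr = π²EI / L_e² = π² × 208×10⁹ × 2.661×10^-6 / 3.645² = 4.111×10^5 N
Factor of safety n = P_cr / P = 411.14 / 146 = 2.82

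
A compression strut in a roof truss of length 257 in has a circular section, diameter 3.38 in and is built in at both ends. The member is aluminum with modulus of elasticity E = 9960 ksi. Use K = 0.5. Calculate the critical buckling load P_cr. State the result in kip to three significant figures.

P_cr ≈ 38.1 kip

I = πd⁴/64 = π×3.38⁴/64 = 6.407 in⁴
Effective length L_e = K·L = 0.5 × 257 = 128.5 in
P_cr = π²EI / L_e² = π² × 9960×10³ × 6.407 / 128.5² = 3.814×10^4 lb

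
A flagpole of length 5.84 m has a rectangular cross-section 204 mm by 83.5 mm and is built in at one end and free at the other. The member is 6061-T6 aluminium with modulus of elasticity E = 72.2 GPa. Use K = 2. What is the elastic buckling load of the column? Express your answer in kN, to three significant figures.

P_cr ≈ 51.7 kN

Buckling occurs about the weak axis: I_min = h·b³/12 with b = 83.5 mm (the shorter side).
I_min = 204×83.5³/12 = 9.897×10^6 mm⁴
I = 9.897×10^6 mm⁴ = 9.897×10^-6 m⁴
Effective length L_e = K·L = 2 × 5.84 = 11.68 m
P_cr = π²EI / L_e² = π² × 72.2×10⁹ × 9.897×10^-6 / 11.68² = 5.170×10^4 N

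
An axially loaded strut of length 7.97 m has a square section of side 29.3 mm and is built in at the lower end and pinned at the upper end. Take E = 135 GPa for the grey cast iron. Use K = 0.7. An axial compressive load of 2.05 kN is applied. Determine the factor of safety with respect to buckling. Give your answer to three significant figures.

n ≈ 1.28

I = a⁴/12 = 29.3⁴/12 = 6.142×10^4 mm⁴
I = 6.142×10^4 mm⁴ = 6.142×10^-8 m⁴
Effective length L_e = K·L = 0.7 × 7.97 = 5.579 m
P_cr = π²EI / L_e² = π² × 135×10⁹ × 6.142×10^-8 / 5.579² = 2.629×10^3 N
Factor of safety n = P_cr / P = 2.6291 / 2.05 = 1.28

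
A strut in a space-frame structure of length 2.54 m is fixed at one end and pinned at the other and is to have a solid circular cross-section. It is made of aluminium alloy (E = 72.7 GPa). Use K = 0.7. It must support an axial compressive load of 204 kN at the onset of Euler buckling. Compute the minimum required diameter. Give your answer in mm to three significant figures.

d ≈ 65.4 mm

L_e = K·L = 0.7 × 2.54 = 1.778 m
Required I = P_cr·L_e²/(π²E) = 2.040×10^5 × 1.778² / (π² × 7.27×10^10) = 8.988×10^-7 m⁴
I_req = 8.988×10^5 mm⁴
Solid circle: I = πd⁴/64  ⇒  d = (64I/π)^(1/4) = (64×8.988×10^5/π)^(1/4) = 65.4 mm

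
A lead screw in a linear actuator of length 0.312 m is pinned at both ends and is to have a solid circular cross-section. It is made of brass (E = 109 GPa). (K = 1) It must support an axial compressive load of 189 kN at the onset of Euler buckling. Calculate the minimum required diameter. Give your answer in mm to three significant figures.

L_e = K·L = 1 × 0.312 = 0.3120 m
Required I = P_cr·L_e²/(π²E) = 1.890×10^5 × 0.3120² / (π² × 1.09×10^11) = 1.710×10^-8 m⁴
I_req = 1.710×10^4 mm⁴
Solid circle: I = πd⁴/64  ⇒  d = (64I/π)^(1/4) = (64×1.710×10^4/π)^(1/4) = 24.3 mm

d ≈ 24.3 mm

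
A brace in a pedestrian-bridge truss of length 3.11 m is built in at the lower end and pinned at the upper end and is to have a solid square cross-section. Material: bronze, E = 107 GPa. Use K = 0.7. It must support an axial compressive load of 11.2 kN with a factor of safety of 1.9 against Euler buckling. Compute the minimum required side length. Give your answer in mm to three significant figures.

Required P_cr = n·P = 1.9 × 11.2 = 21.28 kN
L_e = K·L = 0.7 × 3.11 = 2.177 m
Required I = P_cr·L_e²/(π²E) = 2.128×10^4 × 2.177² / (π² × 1.07×10^11) = 9.550×10^-8 m⁴
I_req = 9.550×10^4 mm⁴
Solid square: I = a⁴/12  ⇒  a = (12I)^(1/4) = (12×9.550×10^4)^(1/4) = 32.7 mm

a ≈ 32.7 mm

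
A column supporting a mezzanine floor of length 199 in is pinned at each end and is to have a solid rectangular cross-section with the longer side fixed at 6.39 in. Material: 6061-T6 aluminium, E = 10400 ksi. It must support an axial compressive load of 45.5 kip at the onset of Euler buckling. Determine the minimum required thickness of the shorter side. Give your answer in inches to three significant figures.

L_e = K·L = 1 × 199 = 199.0 in
Required I = P_cr·L_e²/(π²E) = 4.550×10^4 × 199.0² / (π² × 1.04×10^7) = 17.55 in⁴
Rectangle, weak axis: I_min = h·b³/12 with h = 6.39 in fixed  ⇒  b = (12I/h)^(1/3) = 3.21 in

b ≈ 3.21 in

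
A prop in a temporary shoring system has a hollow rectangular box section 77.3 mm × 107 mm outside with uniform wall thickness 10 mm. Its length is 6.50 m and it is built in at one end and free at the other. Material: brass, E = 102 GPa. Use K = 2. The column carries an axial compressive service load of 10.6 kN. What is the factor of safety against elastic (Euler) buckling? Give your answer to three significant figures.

n ≈ 1.55

Inner dimensions: h_i = 107 − 2×10 = 87.00 mm, b_i = 77.3 − 2×10 = 57.30 mm
Weak-axis I_min = (h_o·b_o³ − h_i·b_i³)/12 with b_o = 77.3, b_i = 57.30 mm (shorter outer/inner sides).
I_min = (107×77.3³ − 87.00×57.30³)/12 = 2.755×10^6 mm⁴
I = 2.755×10^6 mm⁴ = 2.755×10^-6 m⁴
Effective length L_e = K·L = 2 × 6.50 = 13.00 m
P_cr = π²EI / L_e² = π² × 102×10⁹ × 2.755×10^-6 / 13.00² = 1.641×10^4 N
Factor of safety n = P_cr / P = 16.408 / 10.6 = 1.55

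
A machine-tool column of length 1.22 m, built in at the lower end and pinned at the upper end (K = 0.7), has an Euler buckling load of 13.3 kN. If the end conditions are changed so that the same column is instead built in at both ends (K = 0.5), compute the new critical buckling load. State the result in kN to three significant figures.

P_cr ∝ 1/K², so P_cr,new = P_cr,old × (K_old/K_new)² = 13.3 × (0.7/0.5)²
= 13.3 × 1.960 = 26.1 kN

P_cr ≈ 26.1 kN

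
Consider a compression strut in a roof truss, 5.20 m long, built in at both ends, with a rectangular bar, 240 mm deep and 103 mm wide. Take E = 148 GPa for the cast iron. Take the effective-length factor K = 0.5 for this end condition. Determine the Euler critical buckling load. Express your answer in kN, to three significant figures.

P_cr ≈ 4720 kN

Buckling occurs about the weak axis: I_min = h·b³/12 with b = 103 mm (the shorter side).
I_min = 240×103³/12 = 2.185×10^7 mm⁴
I = 2.185×10^7 mm⁴ = 2.185×10^-5 m⁴
Effective length L_e = K·L = 0.5 × 5.20 = 2.600 m
P_cr = π²EI / L_e² = π² × 148×10⁹ × 2.185×10^-5 / 2.600² = 4.722×10^6 N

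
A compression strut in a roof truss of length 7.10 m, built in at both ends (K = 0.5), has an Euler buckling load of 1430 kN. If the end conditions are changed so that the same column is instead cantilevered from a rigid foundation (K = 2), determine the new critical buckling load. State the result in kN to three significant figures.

P_cr ∝ 1/K², so P_cr,new = P_cr,old × (K_old/K_new)² = 1430 × (0.5/2)²
= 1430 × 0.06250 = 89.4 kN

P_cr ≈ 89.4 kN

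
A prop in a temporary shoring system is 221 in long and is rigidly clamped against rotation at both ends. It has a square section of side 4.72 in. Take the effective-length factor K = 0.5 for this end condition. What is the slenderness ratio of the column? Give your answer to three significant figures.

I = a⁴/12 = 4.72⁴/12 = 41.36 in⁴
A = 22.28 in²;  r_min = √(I/A) = √(41.36/22.28) = 1.363 in
L_e = K·L = 0.5 × 221 = 110.5 in
λ = L_e / r_min = 110.50 / 1.363 = 81.1

λ ≈ 81.1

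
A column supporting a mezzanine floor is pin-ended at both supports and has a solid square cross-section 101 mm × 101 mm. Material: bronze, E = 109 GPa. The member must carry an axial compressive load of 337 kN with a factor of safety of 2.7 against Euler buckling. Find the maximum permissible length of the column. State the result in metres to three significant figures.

I = a⁴/12 = 101⁴/12 = 8.672×10^6 mm⁴
I = 8.672×10^-6 m⁴
Required critical load P_cr = n·P = 2.7 × 337 = 909.9 kN = 9.099×10^5 N
From P_cr = π²EI/(K·L)²:  L = (1/K)·√(π²EI/P_cr) = (1/1)·√(π²×1.09×10^11×8.672×10^-6/9.099×10^5)
L = 3.20 m

L_max ≈ 3.20 m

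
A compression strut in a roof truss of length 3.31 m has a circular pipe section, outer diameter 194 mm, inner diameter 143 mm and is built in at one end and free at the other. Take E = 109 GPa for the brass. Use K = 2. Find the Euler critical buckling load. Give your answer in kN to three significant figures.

d_o = 194 mm, d_i = 143 mm
I = π(d_o⁴ − d_i⁴)/64 = π(194⁴ − 143.0⁴)/64 = 4.900×10^7 mm⁴
I = 4.900×10^7 mm⁴ = 4.900×10^-5 m⁴
Effective length L_e = K·L = 2 × 3.31 = 6.620 m
P_cr = π²EI / L_e² = π² × 109×10⁹ × 4.900×10^-5 / 6.620² = 1.203×10^6 N

P_cr ≈ 1200 kN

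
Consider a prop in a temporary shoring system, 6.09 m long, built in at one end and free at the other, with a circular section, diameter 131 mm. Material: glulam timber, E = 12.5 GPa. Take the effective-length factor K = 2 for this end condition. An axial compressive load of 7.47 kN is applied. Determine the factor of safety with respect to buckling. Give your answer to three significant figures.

n ≈ 1.61

I = πd⁴/64 = π×131⁴/64 = 1.446×10^7 mm⁴
I = 1.446×10^7 mm⁴ = 1.446×10^-5 m⁴
Effective length L_e = K·L = 2 × 6.09 = 12.18 m
P_cr = π²EI / L_e² = π² × 12.5×10⁹ × 1.446×10^-5 / 12.18² = 1.202×10^4 N
Factor of safety n = P_cr / P = 12.022 / 7.47 = 1.61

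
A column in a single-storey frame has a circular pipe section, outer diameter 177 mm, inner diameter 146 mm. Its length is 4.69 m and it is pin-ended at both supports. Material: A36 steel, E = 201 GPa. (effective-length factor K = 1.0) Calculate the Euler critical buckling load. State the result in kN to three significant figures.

P_cr ≈ 2330 kN

d_o = 177 mm, d_i = 146 mm
I = π(d_o⁴ − d_i⁴)/64 = π(177⁴ − 146.0⁴)/64 = 2.588×10^7 mm⁴
I = 2.588×10^7 mm⁴ = 2.588×10^-5 m⁴
Effective length L_e = K·L = 1 × 4.69 = 4.690 m
P_cr = π²EI / L_e² = π² × 201×10⁹ × 2.588×10^-5 / 4.690² = 2.334×10^6 N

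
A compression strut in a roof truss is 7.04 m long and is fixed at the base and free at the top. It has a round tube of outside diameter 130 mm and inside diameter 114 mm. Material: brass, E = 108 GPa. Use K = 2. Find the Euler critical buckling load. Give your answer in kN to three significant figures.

d_o = 130 mm, d_i = 114 mm
I = π(d_o⁴ − d_i⁴)/64 = π(130⁴ − 114.0⁴)/64 = 5.729×10^6 mm⁴
I = 5.729×10^6 mm⁴ = 5.729×10^-6 m⁴
Effective length L_e = K·L = 2 × 7.04 = 14.08 m
P_cr = π²EI / L_e² = π² × 108×10⁹ × 5.729×10^-6 / 14.08² = 3.080×10^4 N

P_cr ≈ 30.8 kN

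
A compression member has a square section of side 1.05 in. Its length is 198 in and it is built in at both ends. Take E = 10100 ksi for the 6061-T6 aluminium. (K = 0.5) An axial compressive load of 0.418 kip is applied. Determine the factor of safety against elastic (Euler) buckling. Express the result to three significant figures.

I = a⁴/12 = 1.05⁴/12 = 0.1013 in⁴
Effective length L_e = K·L = 0.5 × 198 = 99.00 in
P_cr = π²EI / L_e² = π² × 10100×10³ × 0.1013 / 99.00² = 1.030×10^3 lb
Factor of safety n = P_cr / P = 1.0302 / 0.418 = 2.46

n ≈ 2.46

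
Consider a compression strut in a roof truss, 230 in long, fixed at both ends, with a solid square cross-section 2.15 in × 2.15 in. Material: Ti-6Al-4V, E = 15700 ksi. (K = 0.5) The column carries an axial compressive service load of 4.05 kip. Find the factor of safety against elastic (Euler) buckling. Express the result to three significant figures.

I = a⁴/12 = 2.15⁴/12 = 1.781 in⁴
Effective length L_e = K·L = 0.5 × 230 = 115.0 in
P_cr = π²EI / L_e² = π² × 15700×10³ × 1.781 / 115.0² = 2.086×10^4 lb
Factor of safety n = P_cr / P = 20.863 / 4.05 = 5.15

n ≈ 5.15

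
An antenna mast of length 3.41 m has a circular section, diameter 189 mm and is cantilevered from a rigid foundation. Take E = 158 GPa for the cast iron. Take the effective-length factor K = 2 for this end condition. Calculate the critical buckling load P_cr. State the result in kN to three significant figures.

P_cr ≈ 2100 kN

I = πd⁴/64 = π×189⁴/64 = 6.264×10^7 mm⁴
I = 6.264×10^7 mm⁴ = 6.264×10^-5 m⁴
Effective length L_e = K·L = 2 × 3.41 = 6.820 m
P_cr = π²EI / L_e² = π² × 158×10⁹ × 6.264×10^-5 / 6.820² = 2.100×10^6 N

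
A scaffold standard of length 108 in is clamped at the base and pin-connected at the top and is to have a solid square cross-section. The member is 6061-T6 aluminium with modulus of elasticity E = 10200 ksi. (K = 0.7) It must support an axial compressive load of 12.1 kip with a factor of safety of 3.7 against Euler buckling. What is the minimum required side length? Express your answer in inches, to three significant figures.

a ≈ 2.35 in

Required P_cr = n·P = 3.7 × 12.1 = 44.77 kip
L_e = K·L = 0.7 × 108 = 75.60 in
Required I = P_cr·L_e²/(π²E) = 4.477×10^4 × 75.60² / (π² × 1.02×10^7) = 2.542 in⁴
Solid square: I = a⁴/12  ⇒  a = (12I)^(1/4) = (12×2.542)^(1/4) = 2.35 in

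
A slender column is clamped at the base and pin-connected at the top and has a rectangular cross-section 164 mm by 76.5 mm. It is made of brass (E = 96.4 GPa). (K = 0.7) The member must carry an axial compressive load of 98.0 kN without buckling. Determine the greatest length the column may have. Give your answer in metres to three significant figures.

L_max ≈ 11.0 m

Buckling occurs about the weak axis: I_min = h·b³/12 with b = 76.5 mm (the shorter side).
I_min = 164×76.5³/12 = 6.119×10^6 mm⁴
I = 6.119×10^-6 m⁴
At the buckling limit P_cr = P = 9.800×10^4 N
From P_cr = π²EI/(K·L)²:  L = (1/K)·√(π²EI/P_cr) = (1/0.7)·√(π²×9.64×10^10×6.119×10^-6/9.800×10^4)
L = 11.0 m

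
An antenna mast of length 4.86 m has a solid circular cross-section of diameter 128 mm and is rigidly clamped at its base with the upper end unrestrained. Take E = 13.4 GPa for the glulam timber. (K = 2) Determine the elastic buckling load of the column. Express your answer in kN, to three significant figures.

P_cr ≈ 18.4 kN

I = πd⁴/64 = π×128⁴/64 = 1.318×10^7 mm⁴
I = 1.318×10^7 mm⁴ = 1.318×10^-5 m⁴
Effective length L_e = K·L = 2 × 4.86 = 9.720 m
P_cr = π²EI / L_e² = π² × 13.4×10⁹ × 1.318×10^-5 / 9.720² = 1.845×10^4 N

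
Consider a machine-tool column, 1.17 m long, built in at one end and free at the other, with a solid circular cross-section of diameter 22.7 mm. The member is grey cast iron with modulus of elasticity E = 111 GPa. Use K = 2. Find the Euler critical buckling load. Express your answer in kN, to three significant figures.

I = πd⁴/64 = π×22.7⁴/64 = 1.303×10^4 mm⁴
I = 1.303×10^4 mm⁴ = 1.303×10^-8 m⁴
Effective length L_e = K·L = 2 × 1.17 = 2.340 m
P_cr = π²EI / L_e² = π² × 111×10⁹ × 1.303×10^-8 / 2.340² = 2.608×10^3 N

P_cr ≈ 2.61 kN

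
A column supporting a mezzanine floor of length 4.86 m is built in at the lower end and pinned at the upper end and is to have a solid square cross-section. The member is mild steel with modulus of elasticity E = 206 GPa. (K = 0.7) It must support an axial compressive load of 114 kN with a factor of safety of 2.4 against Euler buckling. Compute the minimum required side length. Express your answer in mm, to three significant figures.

Required P_cr = n·P = 2.4 × 114 = 273.6 kN
L_e = K·L = 0.7 × 4.86 = 3.402 m
Required I = P_cr·L_e²/(π²E) = 2.736×10^5 × 3.402² / (π² × 2.06×10^11) = 1.557×10^-6 m⁴
I_req = 1.557×10^6 mm⁴
Solid square: I = a⁴/12  ⇒  a = (12I)^(1/4) = (12×1.557×10^6)^(1/4) = 65.8 mm

a ≈ 65.8 mm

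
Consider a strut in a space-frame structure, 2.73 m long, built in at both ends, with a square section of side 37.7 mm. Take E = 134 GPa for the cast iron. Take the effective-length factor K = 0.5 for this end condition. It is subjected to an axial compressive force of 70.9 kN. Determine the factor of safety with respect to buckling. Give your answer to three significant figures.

I = a⁴/12 = 37.7⁴/12 = 1.683×10^5 mm⁴
I = 1.683×10^5 mm⁴ = 1.683×10^-7 m⁴
Effective length L_e = K·L = 0.5 × 2.73 = 1.365 m
P_cr = π²EI / L_e² = π² × 134×10⁹ × 1.683×10^-7 / 1.365² = 1.195×10^5 N
Factor of safety n = P_cr / P = 119.49 / 70.9 = 1.69

n ≈ 1.69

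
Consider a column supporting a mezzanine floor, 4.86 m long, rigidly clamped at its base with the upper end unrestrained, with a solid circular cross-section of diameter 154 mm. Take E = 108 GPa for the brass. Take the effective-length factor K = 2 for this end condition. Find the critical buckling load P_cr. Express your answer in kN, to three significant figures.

P_cr ≈ 311 kN

I = πd⁴/64 = π×154⁴/64 = 2.761×10^7 mm⁴
I = 2.761×10^7 mm⁴ = 2.761×10^-5 m⁴
Effective length L_e = K·L = 2 × 4.86 = 9.720 m
P_cr = π²EI / L_e² = π² × 108×10⁹ × 2.761×10^-5 / 9.720² = 3.115×10^5 N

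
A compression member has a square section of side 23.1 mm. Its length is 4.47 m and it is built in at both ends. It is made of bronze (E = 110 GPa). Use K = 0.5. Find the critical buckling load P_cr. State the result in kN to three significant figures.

I = a⁴/12 = 23.1⁴/12 = 2.373×10^4 mm⁴
I = 2.373×10^4 mm⁴ = 2.373×10^-8 m⁴
Effective length L_e = K·L = 0.5 × 4.47 = 2.235 m
P_cr = π²EI / L_e² = π² × 110×10⁹ × 2.373×10^-8 / 2.235² = 5.157×10^3 N

P_cr ≈ 5.16 kN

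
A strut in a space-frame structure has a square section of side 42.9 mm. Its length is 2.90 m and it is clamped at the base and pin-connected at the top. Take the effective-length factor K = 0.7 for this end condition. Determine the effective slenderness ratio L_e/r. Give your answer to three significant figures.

λ ≈ 164

For a square r = a/√12 = 42.9/√12 = 12.38 mm
L_e = K·L = 0.7 × 2.90 m = 2.030 m = 2030.0 mm
λ = L_e / r_min = 2030.0 / 12.38 = 164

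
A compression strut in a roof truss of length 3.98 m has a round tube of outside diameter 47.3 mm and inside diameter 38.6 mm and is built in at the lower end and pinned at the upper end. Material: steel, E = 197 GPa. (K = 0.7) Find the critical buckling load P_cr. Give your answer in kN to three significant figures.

d_o = 47.3 mm, d_i = 38.6 mm
I = π(d_o⁴ − d_i⁴)/64 = π(47.3⁴ − 38.60⁴)/64 = 1.367×10^5 mm⁴
I = 1.367×10^5 mm⁴ = 1.367×10^-7 m⁴
Effective length L_e = K·L = 0.7 × 3.98 = 2.786 m
P_cr = π²EI / L_e² = π² × 197×10⁹ × 1.367×10^-7 / 2.786² = 3.425×10^4 N

P_cr ≈ 34.3 kN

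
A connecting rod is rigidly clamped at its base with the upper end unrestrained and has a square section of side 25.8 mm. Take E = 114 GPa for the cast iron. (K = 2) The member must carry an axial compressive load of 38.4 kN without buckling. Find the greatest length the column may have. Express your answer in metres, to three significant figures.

I = a⁴/12 = 25.8⁴/12 = 3.692×10^4 mm⁴
I = 3.692×10^-8 m⁴
At the buckling limit P_cr = P = 3.840×10^4 N
From P_cr = π²EI/(K·L)²:  L = (1/K)·√(π²EI/P_cr) = (1/2)·√(π²×1.14×10^11×3.692×10^-8/3.840×10^4)
L = 0.520 m

L_max ≈ 0.520 m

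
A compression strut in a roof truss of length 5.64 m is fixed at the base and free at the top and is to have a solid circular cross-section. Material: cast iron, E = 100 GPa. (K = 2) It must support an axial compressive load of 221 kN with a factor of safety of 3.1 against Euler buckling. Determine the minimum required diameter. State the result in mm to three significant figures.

Required P_cr = n·P = 3.1 × 221 = 685.1 kN
L_e = K·L = 2 × 5.64 = 11.28 m
Required I = P_cr·L_e²/(π²E) = 6.851×10^5 × 11.28² / (π² × 1.00×10^11) = 8.832×10^-5 m⁴
I_req = 8.832×10^7 mm⁴
Solid circle: I = πd⁴/64  ⇒  d = (64I/π)^(1/4) = (64×8.832×10^7/π)^(1/4) = 206 mm

d ≈ 206 mm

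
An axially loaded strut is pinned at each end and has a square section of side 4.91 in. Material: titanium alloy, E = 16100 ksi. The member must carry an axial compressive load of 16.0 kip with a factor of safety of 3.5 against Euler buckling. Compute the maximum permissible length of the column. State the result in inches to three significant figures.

I = a⁴/12 = 4.91⁴/12 = 48.43 in⁴
Required critical load P_cr = n·P = 3.5 × 16.0 = 56.00 kip = 5.600×10^4 lb
From P_cr = π²EI/(K·L)²:  L = (1/K)·√(π²EI/P_cr) = (1/1)·√(π²×1.61×10^7×48.43/5.600×10^4)
L = 371 in

L_max ≈ 371 in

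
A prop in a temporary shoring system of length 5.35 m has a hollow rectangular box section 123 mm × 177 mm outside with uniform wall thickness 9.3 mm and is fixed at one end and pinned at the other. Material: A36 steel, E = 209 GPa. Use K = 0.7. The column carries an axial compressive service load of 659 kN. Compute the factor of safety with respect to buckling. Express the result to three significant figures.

n ≈ 2.77

Inner dimensions: h_i = 177 − 2×9.3 = 158.4 mm, b_i = 123 − 2×9.3 = 104.4 mm
Weak-axis I_min = (h_o·b_o³ − h_i·b_i³)/12 with b_o = 123, b_i = 104.4 mm (shorter outer/inner sides).
I_min = (177×123³ − 158.4×104.4³)/12 = 1.243×10^7 mm⁴
I = 1.243×10^7 mm⁴ = 1.243×10^-5 m⁴
Effective length L_e = K·L = 0.7 × 5.35 = 3.745 m
P_cr = π²EI / L_e² = π² × 209×10⁹ × 1.243×10^-5 / 3.745² = 1.828×10^6 N
Factor of safety n = P_cr / P = 1827.8 / 659 = 2.77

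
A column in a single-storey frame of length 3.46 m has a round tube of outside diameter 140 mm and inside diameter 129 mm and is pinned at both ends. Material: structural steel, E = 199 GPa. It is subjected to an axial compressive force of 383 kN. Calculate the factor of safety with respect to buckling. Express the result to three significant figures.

d_o = 140 mm, d_i = 129 mm
I = π(d_o⁴ − d_i⁴)/64 = π(140⁴ − 129.0⁴)/64 = 5.264×10^6 mm⁴
I = 5.264×10^6 mm⁴ = 5.264×10^-6 m⁴
Effective length L_e = K·L = 1 × 3.46 = 3.460 m
P_cr = π²EI / L_e² = π² × 199×10⁹ × 5.264×10^-6 / 3.460² = 8.636×10^5 N
Factor of safety n = P_cr / P = 863.61 / 383 = 2.25

n ≈ 2.25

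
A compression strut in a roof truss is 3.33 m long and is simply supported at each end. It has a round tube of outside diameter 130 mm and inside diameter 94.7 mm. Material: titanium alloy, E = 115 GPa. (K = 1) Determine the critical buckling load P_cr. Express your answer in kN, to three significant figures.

P_cr ≈ 1030 kN

d_o = 130 mm, d_i = 94.7 mm
I = π(d_o⁴ − d_i⁴)/64 = π(130⁴ − 94.70⁴)/64 = 1.007×10^7 mm⁴
I = 1.007×10^7 mm⁴ = 1.007×10^-5 m⁴
Effective length L_e = K·L = 1 × 3.33 = 3.330 m
P_cr = π²EI / L_e² = π² × 115×10⁹ × 1.007×10^-5 / 3.330² = 1.031×10^6 N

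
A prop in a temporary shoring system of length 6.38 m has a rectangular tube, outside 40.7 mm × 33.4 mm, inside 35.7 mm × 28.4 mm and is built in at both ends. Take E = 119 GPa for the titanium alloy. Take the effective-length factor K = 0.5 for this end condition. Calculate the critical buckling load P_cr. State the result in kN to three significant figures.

Weak-axis I_min = (h_o·b_o³ − h_i·b_i³)/12 with b_o = 33.4, b_i = 28.40 mm (shorter outer/inner sides).
I_min = (40.7×33.4³ − 35.70×28.40³)/12 = 5.823×10^4 mm⁴
I = 5.823×10^4 mm⁴ = 5.823×10^-8 m⁴
Effective length L_e = K·L = 0.5 × 6.38 = 3.190 m
P_cr = π²EI / L_e² = π² × 119×10⁹ × 5.823×10^-8 / 3.190² = 6.720×10^3 N

P_cr ≈ 6.72 kN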